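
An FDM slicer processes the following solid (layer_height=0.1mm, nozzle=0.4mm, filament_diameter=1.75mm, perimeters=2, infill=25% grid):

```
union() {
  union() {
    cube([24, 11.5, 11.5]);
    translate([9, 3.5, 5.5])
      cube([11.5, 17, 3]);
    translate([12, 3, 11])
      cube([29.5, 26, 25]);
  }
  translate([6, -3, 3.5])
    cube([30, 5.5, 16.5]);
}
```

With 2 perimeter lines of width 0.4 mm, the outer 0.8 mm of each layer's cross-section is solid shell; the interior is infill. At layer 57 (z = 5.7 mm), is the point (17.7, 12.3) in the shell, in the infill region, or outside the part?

infill

At z = 5.7 mm: the 24×11.5 cube contributes its full rectangle; the cube at (9, 3.5) is present — its section is the full 11.5×17 rectangle; the cube at (12, 3) is not intersected at this z (z outside [11, 36]); Combining (union): the regions partially overlap (shared area 92.00 mm²), so overlapping operands fuse into one piece — 1 connected region; the cube at (6, -3) (footprint 30×5.5) is included at this height; Merging all regions: the regions partially overlap (shared area 45.00 mm²), so overlapping operands fuse into one piece — 1 connected region. Overall, the cross-section is a single solid region. The nearest boundary edge runs (20.50, 20.50)→(20.50, 11.50); distance from the point to it = 2.80 mm. The point is inside the cross-section and 2.80 mm from the nearest boundary — more than the 0.8 mm shell width (2 × 0.4), so it's in the infill interior.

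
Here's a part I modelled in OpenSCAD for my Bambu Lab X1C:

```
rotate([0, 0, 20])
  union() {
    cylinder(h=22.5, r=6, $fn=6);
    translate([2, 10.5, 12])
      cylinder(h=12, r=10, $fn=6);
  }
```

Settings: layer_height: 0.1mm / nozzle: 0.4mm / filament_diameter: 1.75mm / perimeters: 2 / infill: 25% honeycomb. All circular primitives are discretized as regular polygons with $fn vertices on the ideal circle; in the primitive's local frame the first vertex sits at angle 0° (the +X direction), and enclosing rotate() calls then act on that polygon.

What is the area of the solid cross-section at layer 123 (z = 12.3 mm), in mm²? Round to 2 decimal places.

At z = 12.3 mm: the r=6 cylinder contributes a regular 6-gon of circumradius 6 (area = (6/2)·6.000²·sin(360°/6) = 93.53 mm²); the cylinder at (2, 10.5): section is a regular 6-gon, circumradius r=10 (area = (6/2)·10.000²·sin(360°/6) = 259.81 mm²); Combining (union): the regions partially overlap — summed areas 353.34 mm² minus the doubly-counted overlap 25.02 mm² gives 328.32 mm² — area = 328.32 mm²; (whole slice rotated 20° about Z — lengths, areas and connectivity unchanged). Overall, the cross-section is a single solid region. Net area = 328.32 mm².

328.32 mm²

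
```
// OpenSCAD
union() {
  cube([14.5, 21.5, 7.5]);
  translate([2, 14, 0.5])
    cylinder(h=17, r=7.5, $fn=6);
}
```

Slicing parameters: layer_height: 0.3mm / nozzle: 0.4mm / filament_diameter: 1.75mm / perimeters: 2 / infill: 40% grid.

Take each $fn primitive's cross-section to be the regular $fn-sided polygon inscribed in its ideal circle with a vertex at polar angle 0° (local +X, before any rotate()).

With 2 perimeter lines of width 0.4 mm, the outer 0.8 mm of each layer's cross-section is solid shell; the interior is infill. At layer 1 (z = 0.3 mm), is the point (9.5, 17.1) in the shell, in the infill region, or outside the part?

infill

At z = 0.3 mm: the cube (footprint 14.5×21.5) is included at this height; the cylinder at (2, 14) is not intersected at this z (z outside [0.5, 17.5]); Combining (union): only the 14.5×21.5 cube is present, so the union is just that shape — 1 connected region. Overall, the cross-section is a single solid region. The nearest boundary edge runs (14.50, 21.50)→(0.00, 21.50); distance from the point to it = 4.40 mm. The point is inside the cross-section and 4.40 mm from the nearest boundary — more than the 0.8 mm shell width (2 × 0.4), so it's in the infill interior.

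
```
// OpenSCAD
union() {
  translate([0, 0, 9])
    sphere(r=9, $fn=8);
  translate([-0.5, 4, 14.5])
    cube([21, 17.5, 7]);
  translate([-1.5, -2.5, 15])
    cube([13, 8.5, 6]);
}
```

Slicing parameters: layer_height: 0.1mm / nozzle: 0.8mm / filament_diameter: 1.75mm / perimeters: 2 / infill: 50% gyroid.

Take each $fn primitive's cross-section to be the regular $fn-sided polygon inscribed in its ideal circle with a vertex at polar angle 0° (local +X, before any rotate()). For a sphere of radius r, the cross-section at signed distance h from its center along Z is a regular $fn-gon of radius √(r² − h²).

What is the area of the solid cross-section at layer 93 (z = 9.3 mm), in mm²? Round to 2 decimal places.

228.85 mm²

At z = 9.3 mm: the r=9 sphere contributes a regular 8-gon of circumradius √(9²−0.3²) = 8.995 (area = (8/2)·8.995²·sin(360°/8) = 228.85 mm²); the cube at (-0.5, 4) is not intersected at this z (z outside [14.5, 21.5]); the cube at (-1.5, -2.5) is not intersected at this z (z outside [15, 21]); Merging all regions: only the r=9 sphere is present, so the union is just that shape — area = 228.85 mm². Overall, the cross-section is a single solid region. Net area = 228.85 mm².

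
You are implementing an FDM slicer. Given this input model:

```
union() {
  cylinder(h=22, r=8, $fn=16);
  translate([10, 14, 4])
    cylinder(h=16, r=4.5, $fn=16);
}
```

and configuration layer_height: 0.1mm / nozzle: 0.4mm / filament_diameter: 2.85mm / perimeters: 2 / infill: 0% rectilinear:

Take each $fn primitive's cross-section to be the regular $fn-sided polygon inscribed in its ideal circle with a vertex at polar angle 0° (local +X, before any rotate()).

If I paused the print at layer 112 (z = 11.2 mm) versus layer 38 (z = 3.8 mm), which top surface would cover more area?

Layer 112 (z = 11.2): the r=8 cylinder contributes a regular 16-gon of circumradius 8 (area = (16/2)·8.000²·sin(360°/16) = 195.93 mm²); the r=4.5 cylinder at (10, 14) contributes a regular 16-gon of circumradius 4.5 (area = (16/2)·4.500²·sin(360°/16) = 61.99 mm²); Combining (union): the 2 present regions are separate (no shared area or edge), so areas and boundary lengths simply add and each stays a separate island — area = 257.93 mm². So its area = 257.93 mm². Layer 38 (z = 3.8): the r=8 cylinder gives a regular 16-gon of circumradius 8 (constant along its height) (area = (16/2)·8.000²·sin(360°/16) = 195.93 mm²); the cylinder at (10, 14) does not reach this height (z outside [4, 20]); Merging all regions: only the r=8 cylinder is present, so the union is just that shape — area = 195.93 mm². So its area = 195.93 mm². Layer 112 is larger (257.93 vs 195.93 mm²).

layer 112 (z = 11.2 mm)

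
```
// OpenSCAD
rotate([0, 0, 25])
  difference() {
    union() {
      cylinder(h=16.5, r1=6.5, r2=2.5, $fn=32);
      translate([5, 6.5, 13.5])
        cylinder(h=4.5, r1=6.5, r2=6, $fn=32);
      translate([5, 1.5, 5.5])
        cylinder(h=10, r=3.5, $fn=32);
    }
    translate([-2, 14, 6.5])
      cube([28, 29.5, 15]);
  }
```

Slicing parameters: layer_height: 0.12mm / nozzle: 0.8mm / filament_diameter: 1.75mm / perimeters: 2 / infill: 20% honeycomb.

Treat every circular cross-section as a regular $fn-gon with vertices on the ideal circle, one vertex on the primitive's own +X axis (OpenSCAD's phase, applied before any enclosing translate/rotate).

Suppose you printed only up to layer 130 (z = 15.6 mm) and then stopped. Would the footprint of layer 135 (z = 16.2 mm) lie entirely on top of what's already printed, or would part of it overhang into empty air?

entirely on top

Compare the two slices. At z = 15.6: the cone: at t=0.945 of its height the radius interpolates to r₁+(r₂−r₁)t = 2.718, giving a regular 32-gon of that circumradius (area = (32/2)·2.718²·sin(360°/32) = 23.06 mm²); the cone at (5, 6.5) (r1=6.5→r2=6) has section circumradius 6.267 here — a regular 32-gon (area = (32/2)·6.267²·sin(360°/32) = 122.58 mm²); the cylinder at (5, 1.5) does not reach this height (z outside [5.5, 15.5]); Taking the union: the regions partially overlap — summed areas 145.65 mm² minus the doubly-counted overlap 1.66 mm² gives 143.99 mm² — area = 143.99 mm²; the cube at (-2, 14) (footprint 28×29.5) is included at this height (area 826.00 mm²); Subtracting the remaining from the first: starting from the result so far (143.99 mm²), the 28×29.5 cube at (-2, 14) misses the remaining region (no effect) — area = 143.99 mm²; (rotated 25° about Z; rotation is an isometry so areas/perimeters/island counts are preserved). At z = 16.2: the cone contributes a regular 32-gon of circumradius 2.573 (interpolated between r1=6.5 and r2=2.5 at t=0.982) (area = (32/2)·2.573²·sin(360°/32) = 20.66 mm²); the cone at (5, 6.5): at t=0.600 of its height the radius interpolates to r₁+(r₂−r₁)t = 6.200, giving a regular 32-gon of that circumradius (area = (32/2)·6.200²·sin(360°/32) = 119.99 mm²); the cylinder at (5, 1.5) does not reach this height (z outside [5.5, 15.5]); Taking the union: the regions partially overlap — summed areas 140.65 mm² minus the doubly-counted overlap 1.00 mm² gives 139.65 mm² — area = 139.65 mm²; the cube at (-2, 14) is present — its section is the full 28×29.5 rectangle (area 826.00 mm²); Taking the first minus the rest: starting from the result so far (139.65 mm²), the 28×29.5 cube at (-2, 14) misses the remaining region (no effect) — area = 139.65 mm²; (rotated 25° about Z; rotation is an isometry so areas/perimeters/island counts are preserved). Checking containment: the cross-section at z = 16.2 is a subset of the cross-section at z = 15.6.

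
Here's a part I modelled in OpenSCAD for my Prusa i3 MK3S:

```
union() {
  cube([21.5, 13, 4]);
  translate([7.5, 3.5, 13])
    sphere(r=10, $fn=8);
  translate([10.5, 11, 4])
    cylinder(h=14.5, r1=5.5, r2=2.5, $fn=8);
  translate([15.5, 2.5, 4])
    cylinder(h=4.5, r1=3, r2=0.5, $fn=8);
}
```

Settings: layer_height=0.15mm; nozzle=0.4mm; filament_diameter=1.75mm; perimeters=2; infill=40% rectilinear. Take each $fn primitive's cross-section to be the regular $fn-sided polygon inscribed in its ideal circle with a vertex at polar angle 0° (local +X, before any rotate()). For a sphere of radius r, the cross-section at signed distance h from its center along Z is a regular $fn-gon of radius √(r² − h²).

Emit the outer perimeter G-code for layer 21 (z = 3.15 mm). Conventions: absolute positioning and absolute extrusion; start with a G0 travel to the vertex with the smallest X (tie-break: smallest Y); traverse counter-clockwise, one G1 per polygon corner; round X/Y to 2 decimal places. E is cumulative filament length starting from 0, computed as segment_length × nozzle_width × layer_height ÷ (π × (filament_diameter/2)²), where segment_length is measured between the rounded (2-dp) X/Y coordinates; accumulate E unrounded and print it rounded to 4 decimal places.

At z = 3.15 mm: the 21.5×13 cube contributes its full rectangle; the r=10 sphere at (7.5, 3.5) slices to a regular 8-gon of circumradius 1.726 (√(r²−h²) with h=9.85 from center); the cone at (10.5, 11) does not reach this height (z outside [4, 18.5]); the cone at (15.5, 2.5) is absent (z outside [4, 8.5]); Merging all regions: the r=10 sphere at (7.5, 3.5) lies entirely inside the 21.5×13 cube, so the union is just the 21.5×13 cube — 1 connected region. The outline is a single polygon with 4 vertices. Extrusion per mm of travel: 0.4 × 0.15 / (π × 0.875²) = 0.024945. Accumulating E over each segment gives final E = 1.7212.

G0 X0.00 Y0.00 Z3.15
G1 X21.50 Y0.00 E0.5363
G1 X21.50 Y13.00 E0.8606
G1 X0.00 Y13.00 E1.3969
G1 X0.00 Y0.00 E1.7212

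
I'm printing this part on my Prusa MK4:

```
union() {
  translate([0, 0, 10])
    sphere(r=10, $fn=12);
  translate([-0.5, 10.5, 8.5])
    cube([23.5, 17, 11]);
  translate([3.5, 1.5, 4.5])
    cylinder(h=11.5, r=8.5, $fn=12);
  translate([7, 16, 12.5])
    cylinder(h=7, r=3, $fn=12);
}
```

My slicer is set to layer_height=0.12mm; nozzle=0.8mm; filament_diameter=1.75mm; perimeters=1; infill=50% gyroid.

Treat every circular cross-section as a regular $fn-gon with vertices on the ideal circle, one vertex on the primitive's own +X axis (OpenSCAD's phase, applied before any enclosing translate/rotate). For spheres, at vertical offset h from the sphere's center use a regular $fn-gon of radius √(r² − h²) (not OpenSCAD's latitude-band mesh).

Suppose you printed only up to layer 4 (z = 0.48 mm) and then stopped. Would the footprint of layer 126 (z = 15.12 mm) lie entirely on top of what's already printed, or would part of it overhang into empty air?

part overhangs

Compare the two slices. At z = 0.48: the r=10 sphere contributes a regular 12-gon of circumradius √(10²−9.52²) = 3.061 (area = (12/2)·3.061²·sin(360°/12) = 28.11 mm²); the cube at (-0.5, 10.5) is not intersected at this z (z outside [8.5, 19.5]); the cylinder at (3.5, 1.5) does not reach this height (z outside [4.5, 16]); the cylinder at (7, 16) is not intersected at this z (z outside [12.5, 19.5]); Merging all regions: only the r=10 sphere is present, so the union is just that shape — area = 28.11 mm². At z = 15.12: the sphere: section is a regular 12-gon, circumradius = √(r²−h²) = √(10²−5.12²) = 8.590 (area = (12/2)·8.590²·sin(360°/12) = 221.36 mm²); the cube at (-0.5, 10.5) (footprint 23.5×17) is included at this height (area 399.50 mm²); the r=8.5 cylinder at (3.5, 1.5) contributes a regular 12-gon of circumradius 8.5 (area = (12/2)·8.500²·sin(360°/12) = 216.75 mm²); the r=3 cylinder at (7, 16) contributes a regular 12-gon of circumradius 3 (area = (12/2)·3.000²·sin(360°/12) = 27.00 mm²); Combining (union): the regions partially overlap — summed areas 864.61 mm² minus the doubly-counted overlap 182.96 mm² gives 681.65 mm² — area = 681.65 mm². Checking containment: at z = 15.12 the cross-section extends beyond the z = 0.48 cross-section by about 653.54 mm².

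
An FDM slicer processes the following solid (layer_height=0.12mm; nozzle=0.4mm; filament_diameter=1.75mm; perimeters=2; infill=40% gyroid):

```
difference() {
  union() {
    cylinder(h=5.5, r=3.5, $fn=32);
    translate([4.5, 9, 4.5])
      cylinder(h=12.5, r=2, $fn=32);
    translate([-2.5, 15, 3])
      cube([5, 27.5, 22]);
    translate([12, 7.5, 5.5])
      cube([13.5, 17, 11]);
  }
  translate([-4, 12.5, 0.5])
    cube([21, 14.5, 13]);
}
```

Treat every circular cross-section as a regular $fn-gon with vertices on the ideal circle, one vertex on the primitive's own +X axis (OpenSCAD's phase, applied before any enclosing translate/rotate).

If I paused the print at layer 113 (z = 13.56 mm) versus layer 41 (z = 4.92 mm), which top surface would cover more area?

layer 113 (z = 13.56 mm)

Layer 113 (z = 13.56): the cylinder is absent (z outside [0, 5.5]); the cylinder at (4.5, 9): section is a regular 32-gon, circumradius r=2 (area = (32/2)·2.000²·sin(360°/32) = 12.49 mm²); the cube at (-2.5, 15) is present — its section is the full 5×27.5 rectangle (area 137.50 mm²); the 13.5×17 cube at (12, 7.5) contributes its full rectangle (area 229.50 mm²); Merging all regions: the 3 present regions are separate (no shared area or edge), so areas and boundary lengths simply add and each stays a separate island — area = 379.49 mm²; the cube at (-4, 12.5) is absent (z outside [0.5, 13.5]); After the difference (first − rest): none of the subtracted shapes is present at this height, so that combined region is unchanged — area = 379.49 mm². So its area = 379.49 mm². Layer 41 (z = 4.92): the r=3.5 cylinder gives a regular 32-gon of circumradius 3.5 (constant along its height) (area = (32/2)·3.500²·sin(360°/32) = 38.24 mm²); the r=2 cylinder at (4.5, 9) contributes a regular 32-gon of circumradius 2 (area = (32/2)·2.000²·sin(360°/32) = 12.49 mm²); the 5×27.5 cube at (-2.5, 15) contributes its full rectangle (area 137.50 mm²); the cube at (12, 7.5) does not reach this height (z outside [5.5, 16.5]); Merging all regions: the 3 present regions are separate (no shared area or edge), so areas and boundary lengths simply add and each stays a separate island — area = 188.22 mm²; the 21×14.5 cube at (-4, 12.5) contributes its full rectangle (area 304.50 mm²); After the difference (first − rest): starting from the result so far (188.22 mm²), the 21×14.5 cube at (-4, 12.5) partially overlaps it — only the 60.00 mm² overlap (of its 304.50 mm²) is removed, clipping the outline — area = 128.22 mm². So its area = 128.22 mm². Layer 113 is larger (379.49 vs 128.22 mm²).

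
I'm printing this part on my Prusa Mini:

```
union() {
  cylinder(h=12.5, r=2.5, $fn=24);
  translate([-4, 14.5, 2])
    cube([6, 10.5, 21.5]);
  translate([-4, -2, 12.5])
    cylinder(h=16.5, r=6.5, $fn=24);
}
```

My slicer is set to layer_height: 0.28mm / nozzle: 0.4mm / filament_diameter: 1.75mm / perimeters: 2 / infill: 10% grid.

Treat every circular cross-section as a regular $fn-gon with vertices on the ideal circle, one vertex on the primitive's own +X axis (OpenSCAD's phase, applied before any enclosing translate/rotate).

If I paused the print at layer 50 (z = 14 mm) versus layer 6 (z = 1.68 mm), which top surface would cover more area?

layer 50 (z = 14 mm)

Layer 50 (z = 14): the cylinder is absent (z outside [0, 12.5]); the cube at (-4, 14.5) (footprint 6×10.5) is included at this height (area 63.00 mm²); the r=6.5 cylinder at (-4, -2) gives a regular 24-gon of circumradius 6.5 (constant along its height) (area = (24/2)·6.500²·sin(360°/24) = 131.22 mm²); Combining (union): the 2 present regions are separate (no shared area or edge), so areas and boundary lengths simply add and each stays a separate island — area = 194.22 mm². So its area = 194.22 mm². Layer 6 (z = 1.68): the cylinder: section is a regular 24-gon, circumradius r=2.5 (area = (24/2)·2.500²·sin(360°/24) = 19.41 mm²); the cube at (-4, 14.5) does not reach this height (z outside [2, 23.5]); the cylinder at (-4, -2) is not intersected at this z (z outside [12.5, 29]); Combining (union): only the r=2.5 cylinder is present, so the union is just that shape — area = 19.41 mm². So its area = 19.41 mm². Layer 50 is larger (194.22 vs 19.41 mm²).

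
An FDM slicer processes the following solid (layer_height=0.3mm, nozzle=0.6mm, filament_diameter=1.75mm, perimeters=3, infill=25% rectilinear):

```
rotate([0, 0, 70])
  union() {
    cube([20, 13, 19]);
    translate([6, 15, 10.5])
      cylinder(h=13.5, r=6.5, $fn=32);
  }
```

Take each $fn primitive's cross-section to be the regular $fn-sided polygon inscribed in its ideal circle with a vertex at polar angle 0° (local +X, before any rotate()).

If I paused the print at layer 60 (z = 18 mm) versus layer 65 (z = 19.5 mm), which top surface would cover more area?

layer 60 (z = 18 mm)

Layer 60 (z = 18): the cube (footprint 20×13) is included at this height (area 260.00 mm²); the cylinder at (6, 15): section is a regular 32-gon, circumradius r=6.5 (area = (32/2)·6.500²·sin(360°/32) = 131.88 mm²); Combining (union): the regions partially overlap — summed areas 391.88 mm² minus the doubly-counted overlap 40.41 mm² gives 351.48 mm² — area = 351.48 mm²; (rotated 70° about Z; rotation is an isometry so areas/perimeters/island counts are preserved). So its area = 351.48 mm². Layer 65 (z = 19.5): the cube is not intersected at this z (z outside [0, 19]); the r=6.5 cylinder at (6, 15) gives a regular 32-gon of circumradius 6.5 (constant along its height) (area = (32/2)·6.500²·sin(360°/32) = 131.88 mm²); Taking the union: only the r=6.5 cylinder at (6, 15) is present, so the union is just that shape — area = 131.88 mm²; (rotated 70° about Z; rotation is an isometry so areas/perimeters/island counts are preserved). So its area = 131.88 mm². Layer 60 is larger (351.48 vs 131.88 mm²).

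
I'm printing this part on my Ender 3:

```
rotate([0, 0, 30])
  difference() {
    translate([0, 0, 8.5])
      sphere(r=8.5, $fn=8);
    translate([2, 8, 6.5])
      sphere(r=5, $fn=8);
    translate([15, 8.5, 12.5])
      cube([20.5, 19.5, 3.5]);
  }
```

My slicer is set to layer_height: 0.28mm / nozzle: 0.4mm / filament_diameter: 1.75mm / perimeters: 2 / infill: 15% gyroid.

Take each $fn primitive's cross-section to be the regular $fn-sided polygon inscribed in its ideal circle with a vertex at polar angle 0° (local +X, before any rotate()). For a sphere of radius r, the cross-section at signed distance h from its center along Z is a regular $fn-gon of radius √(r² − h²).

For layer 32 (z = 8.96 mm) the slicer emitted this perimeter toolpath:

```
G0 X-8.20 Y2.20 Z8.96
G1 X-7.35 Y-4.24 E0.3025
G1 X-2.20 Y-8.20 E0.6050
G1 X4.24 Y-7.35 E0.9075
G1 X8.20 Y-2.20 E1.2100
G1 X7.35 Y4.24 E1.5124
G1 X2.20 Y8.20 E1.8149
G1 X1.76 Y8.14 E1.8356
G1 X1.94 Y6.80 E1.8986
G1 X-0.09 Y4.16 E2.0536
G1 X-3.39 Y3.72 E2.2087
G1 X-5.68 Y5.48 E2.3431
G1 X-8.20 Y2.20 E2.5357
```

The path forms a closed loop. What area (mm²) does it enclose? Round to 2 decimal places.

Apply the shoelace formula to the sequence of (X, Y) vertices; enclosed area = 181.37 mm².

181.37 mm²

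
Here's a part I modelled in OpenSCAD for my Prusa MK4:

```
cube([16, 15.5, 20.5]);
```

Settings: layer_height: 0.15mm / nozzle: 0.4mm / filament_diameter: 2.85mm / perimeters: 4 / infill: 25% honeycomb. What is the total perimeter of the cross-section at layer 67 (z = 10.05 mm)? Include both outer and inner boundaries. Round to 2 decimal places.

63.00 mm

At z = 10.05 mm: the 16×15.5 cube contributes its full rectangle (perimeter 63.00 mm). Overall, the cross-section is a single solid region. Total boundary length (outer) = 63.00 mm.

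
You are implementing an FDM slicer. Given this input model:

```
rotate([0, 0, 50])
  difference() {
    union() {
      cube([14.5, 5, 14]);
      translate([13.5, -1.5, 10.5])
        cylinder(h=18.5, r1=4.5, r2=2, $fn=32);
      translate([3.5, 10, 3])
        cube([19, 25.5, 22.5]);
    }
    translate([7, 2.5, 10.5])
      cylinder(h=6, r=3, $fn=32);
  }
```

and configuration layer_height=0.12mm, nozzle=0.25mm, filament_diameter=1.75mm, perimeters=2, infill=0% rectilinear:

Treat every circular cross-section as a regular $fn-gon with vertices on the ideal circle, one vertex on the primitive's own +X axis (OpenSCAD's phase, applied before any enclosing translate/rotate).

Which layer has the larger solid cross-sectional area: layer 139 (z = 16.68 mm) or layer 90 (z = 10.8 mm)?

layer 90 (z = 10.8 mm)

Layer 139 (z = 16.68): the cube does not reach this height (z outside [0, 14]); the cone at (13.5, -1.5) (r1=4.5→r2=2) has section circumradius 3.665 here — a regular 32-gon (area = (32/2)·3.665²·sin(360°/32) = 41.92 mm²); the cube at (3.5, 10) is present — its section is the full 19×25.5 rectangle (area 484.50 mm²); Combining (union): the 2 present regions are separate (no shared area or edge), so areas and boundary lengths simply add and each stays a separate island — area = 526.42 mm²; the cylinder at (7, 2.5) is absent (z outside [10.5, 16.5]); After the difference (first − rest): none of the subtracted shapes is present at this height, so that combined region is unchanged — area = 526.42 mm²; (whole slice rotated 50° about Z — lengths, areas and connectivity unchanged). So its area = 526.42 mm². Layer 90 (z = 10.8): the cube is present — its section is the full 14.5×5 rectangle (area 72.50 mm²); the cone at (13.5, -1.5) contributes a regular 32-gon of circumradius 4.459 (interpolated between r1=4.5 and r2=2 at t=0.016) (area = (32/2)·4.459²·sin(360°/32) = 62.08 mm²); the cube at (3.5, 10) is present — its section is the full 19×25.5 rectangle (area 484.50 mm²); Combining (union): the regions partially overlap — summed areas 619.08 mm² minus the doubly-counted overlap 11.89 mm² gives 607.19 mm² — area = 607.19 mm²; the r=3 cylinder at (7, 2.5) contributes a regular 32-gon of circumradius 3 (area = (32/2)·3.000²·sin(360°/32) = 28.09 mm²); After the difference (first − rest): starting from that combined region (607.19 mm²), the r=3 cylinder at (7, 2.5) partially overlaps it — only the 25.91 mm² overlap (of its 28.09 mm²) is removed, clipping the outline — area = 581.28 mm²; (whole slice rotated 50° about Z — lengths, areas and connectivity unchanged). So its area = 581.28 mm². Layer 90 is larger (581.28 vs 526.42 mm²).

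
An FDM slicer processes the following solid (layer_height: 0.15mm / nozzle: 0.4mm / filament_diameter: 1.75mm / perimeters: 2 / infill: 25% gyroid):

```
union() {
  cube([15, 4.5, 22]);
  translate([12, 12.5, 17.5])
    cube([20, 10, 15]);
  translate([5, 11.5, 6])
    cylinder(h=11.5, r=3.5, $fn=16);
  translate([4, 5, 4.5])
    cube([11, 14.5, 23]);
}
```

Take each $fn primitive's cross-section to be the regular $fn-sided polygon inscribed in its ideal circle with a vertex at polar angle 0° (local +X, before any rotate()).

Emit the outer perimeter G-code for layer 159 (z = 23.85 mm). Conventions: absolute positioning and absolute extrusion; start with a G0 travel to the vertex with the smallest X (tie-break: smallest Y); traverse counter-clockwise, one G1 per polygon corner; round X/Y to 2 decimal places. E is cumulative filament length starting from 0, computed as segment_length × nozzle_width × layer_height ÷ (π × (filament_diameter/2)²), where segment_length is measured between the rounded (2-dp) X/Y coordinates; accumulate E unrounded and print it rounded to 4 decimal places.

At z = 23.85 mm: the cube is not intersected at this z (z outside [0, 22]); the cube at (12, 12.5) (footprint 20×10) is included at this height; the cylinder at (5, 11.5) is not intersected at this z (z outside [6, 17.5]); the cube at (4, 5) (footprint 11×14.5) is included at this height; Combining (union): the regions partially overlap (shared area 21.00 mm²), so overlapping operands fuse into one piece — 1 connected region. The outline is a single polygon with 8 vertices. Extrusion per mm of travel: 0.4 × 0.15 / (π × 0.875²) = 0.024945. Accumulating E over each segment gives final E = 2.2700.

G0 X4.00 Y5.00 Z23.85
G1 X15.00 Y5.00 E0.2744
G1 X15.00 Y12.50 E0.4615
G1 X32.00 Y12.50 E0.8856
G1 X32.00 Y22.50 E1.1350
G1 X12.00 Y22.50 E1.6339
G1 X12.00 Y19.50 E1.7087
G1 X4.00 Y19.50 E1.9083
G1 X4.00 Y5.00 E2.2700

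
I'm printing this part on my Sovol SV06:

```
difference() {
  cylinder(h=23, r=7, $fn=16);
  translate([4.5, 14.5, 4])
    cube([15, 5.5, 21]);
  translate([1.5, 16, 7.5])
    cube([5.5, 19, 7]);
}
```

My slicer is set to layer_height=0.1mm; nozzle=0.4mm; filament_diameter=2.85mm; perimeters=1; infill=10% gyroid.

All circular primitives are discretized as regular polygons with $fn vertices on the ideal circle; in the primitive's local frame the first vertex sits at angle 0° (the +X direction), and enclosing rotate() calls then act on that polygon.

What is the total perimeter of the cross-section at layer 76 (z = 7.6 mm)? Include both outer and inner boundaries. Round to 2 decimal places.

At z = 7.6 mm: the cylinder: section is a regular 16-gon, circumradius r=7 (perimeter = 2·16·7.000·sin(180°/16) = 43.70 mm); the 15×5.5 cube at (4.5, 14.5) contributes its full rectangle (perimeter 41.00 mm); the cube at (1.5, 16) (footprint 5.5×19) is included at this height (perimeter 49.00 mm); After the difference (first − rest): starting from the r=7 cylinder, the 15×5.5 cube at (4.5, 14.5) misses the remaining region (no effect); the 5.5×19 cube at (1.5, 16) misses the remaining region (no effect) — boundary = 43.70 mm. Overall, the cross-section is a single solid region. Total boundary length (outer) = 43.70 mm.

43.70 mm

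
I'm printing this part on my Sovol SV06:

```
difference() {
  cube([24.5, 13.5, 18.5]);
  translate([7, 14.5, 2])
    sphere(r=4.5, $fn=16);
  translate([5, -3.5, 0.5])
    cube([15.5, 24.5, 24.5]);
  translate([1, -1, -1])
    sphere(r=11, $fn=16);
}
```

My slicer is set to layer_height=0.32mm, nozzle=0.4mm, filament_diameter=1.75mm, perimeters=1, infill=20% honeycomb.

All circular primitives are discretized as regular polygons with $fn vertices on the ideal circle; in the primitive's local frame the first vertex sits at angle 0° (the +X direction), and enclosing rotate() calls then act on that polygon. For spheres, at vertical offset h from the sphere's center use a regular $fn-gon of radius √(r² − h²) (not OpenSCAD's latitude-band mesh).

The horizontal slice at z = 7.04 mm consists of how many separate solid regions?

2

At z = 7.04 mm: the cube is present — its section is the full 24.5×13.5 rectangle; the sphere at (7, 14.5) does not reach this height (|z−center|=5.040 > r=4.5); the cube at (5, -3.5) (footprint 15.5×24.5) is included at this height; the r=11 sphere at (1, -1) slices to a regular 16-gon of circumradius 7.507 (√(r²−h²) with h=8.04 from center); Taking the first minus the rest: starting from the 24.5×13.5 cube, the 15.5×24.5 cube at (5, -3.5) partially overlaps it — only the 209.25 mm² overlap (of its 379.75 mm²) is removed, clipping the outline; the r=11 sphere at (1, -1) partially overlaps it — only the 30.55 mm² overlap (of its 172.54 mm²) is removed, clipping the outline — 2 connected regions. The result has 2 disconnected regions.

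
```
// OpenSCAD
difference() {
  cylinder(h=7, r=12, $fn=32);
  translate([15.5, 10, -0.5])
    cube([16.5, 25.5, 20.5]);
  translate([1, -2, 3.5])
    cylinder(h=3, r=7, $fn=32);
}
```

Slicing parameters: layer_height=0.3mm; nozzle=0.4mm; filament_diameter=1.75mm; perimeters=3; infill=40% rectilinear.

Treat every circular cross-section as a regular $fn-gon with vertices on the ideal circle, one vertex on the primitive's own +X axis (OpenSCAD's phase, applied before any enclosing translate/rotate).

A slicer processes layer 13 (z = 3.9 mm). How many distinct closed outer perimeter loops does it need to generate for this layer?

At z = 3.9 mm: the r=12 cylinder contributes a regular 32-gon of circumradius 12; the 16.5×25.5 cube at (15.5, 10) contributes its full rectangle; the r=7 cylinder at (1, -2) contributes a regular 32-gon of circumradius 7; After the difference (first − rest): starting from the r=12 cylinder, the 16.5×25.5 cube at (15.5, 10) misses the remaining region (no effect); the r=7 cylinder at (1, -2) lies wholly inside it (removes its full 152.95 mm² and its 43.91 mm outline becomes a hole wall) — 1 connected region with 1 hole. The result has 1 disconnected region.

1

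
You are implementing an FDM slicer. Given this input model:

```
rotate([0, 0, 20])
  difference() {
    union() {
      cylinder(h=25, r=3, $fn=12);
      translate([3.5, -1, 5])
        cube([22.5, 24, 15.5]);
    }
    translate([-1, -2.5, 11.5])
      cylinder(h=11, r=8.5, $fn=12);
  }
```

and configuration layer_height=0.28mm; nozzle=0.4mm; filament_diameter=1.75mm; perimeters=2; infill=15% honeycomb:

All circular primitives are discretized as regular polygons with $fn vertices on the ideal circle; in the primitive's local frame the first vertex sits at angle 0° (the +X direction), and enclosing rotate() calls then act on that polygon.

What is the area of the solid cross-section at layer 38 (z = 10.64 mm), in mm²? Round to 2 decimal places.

At z = 10.64 mm: the cylinder: section is a regular 12-gon, circumradius r=3 (area = (12/2)·3.000²·sin(360°/12) = 27.00 mm²); the cube at (3.5, -1) (footprint 22.5×24) is included at this height (area 540.00 mm²); Merging all regions: the 2 present regions are separate (no shared area or edge), so areas and boundary lengths simply add and each stays a separate island — area = 567.00 mm²; the cylinder at (-1, -2.5) is absent (z outside [11.5, 22.5]); Taking the first minus the rest: none of the subtracted shapes is present at this height, so that combined region is unchanged — area = 567.00 mm²; (rotated 20° about Z; rotation is an isometry so areas/perimeters/island counts are preserved). Overall, the cross-section has 2 separate islands. Net area = 567.00 mm².

567.00 mm²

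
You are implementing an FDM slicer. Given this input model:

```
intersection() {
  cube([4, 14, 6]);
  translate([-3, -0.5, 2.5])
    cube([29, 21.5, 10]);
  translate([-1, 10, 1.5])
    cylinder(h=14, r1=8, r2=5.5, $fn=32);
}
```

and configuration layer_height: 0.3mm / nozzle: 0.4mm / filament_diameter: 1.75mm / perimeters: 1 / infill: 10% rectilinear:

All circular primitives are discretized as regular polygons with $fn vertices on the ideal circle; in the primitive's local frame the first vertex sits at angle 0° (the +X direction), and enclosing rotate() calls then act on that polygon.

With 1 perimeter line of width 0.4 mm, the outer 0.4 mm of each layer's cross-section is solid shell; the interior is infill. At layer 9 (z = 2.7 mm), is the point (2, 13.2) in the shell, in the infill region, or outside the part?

At z = 2.7 mm: the cube is present — its section is the full 4×14 rectangle; the cube at (-3, -0.5) is present — its section is the full 29×21.5 rectangle; the cone at (-1, 10): at t=0.086 of its height the radius interpolates to r₁+(r₂−r₁)t = 7.786, giving a regular 32-gon of that circumradius; Taking the intersection: the 4×14 cube lies inside the 29×21.5 cube at (-3, -0.5), so it is kept whole; the cone at (-1, 10) partially overlaps the running intersection; clipping to the common part keeps 44.18 mm² — 1 connected region. Overall, the cross-section is a single solid region. The nearest boundary edge runs (0.00, 14.00)→(4.00, 14.00); distance from the point to it = 0.80 mm. The point is inside the cross-section and 0.80 mm from the nearest boundary — more than the 0.4 mm shell width (1 × 0.4), so it's in the infill interior.

infill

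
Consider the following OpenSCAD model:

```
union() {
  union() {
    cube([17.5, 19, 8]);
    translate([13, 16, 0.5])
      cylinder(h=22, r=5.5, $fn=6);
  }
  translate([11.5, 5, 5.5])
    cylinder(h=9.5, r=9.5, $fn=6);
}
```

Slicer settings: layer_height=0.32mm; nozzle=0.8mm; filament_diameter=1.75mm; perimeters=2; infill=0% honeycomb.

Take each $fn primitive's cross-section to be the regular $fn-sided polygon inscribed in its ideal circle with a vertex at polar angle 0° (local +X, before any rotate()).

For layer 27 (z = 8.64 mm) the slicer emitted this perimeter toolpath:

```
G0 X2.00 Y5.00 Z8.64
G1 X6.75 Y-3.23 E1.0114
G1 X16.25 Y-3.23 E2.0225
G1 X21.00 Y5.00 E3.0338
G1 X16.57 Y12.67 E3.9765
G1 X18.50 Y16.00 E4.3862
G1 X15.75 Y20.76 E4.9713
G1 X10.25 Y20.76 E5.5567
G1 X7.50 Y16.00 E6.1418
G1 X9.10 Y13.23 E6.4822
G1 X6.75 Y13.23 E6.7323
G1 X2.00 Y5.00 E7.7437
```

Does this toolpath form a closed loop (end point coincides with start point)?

yes

Start point (G0): (2.00, 5.00). End point (last G1): the path returns to the start — closed.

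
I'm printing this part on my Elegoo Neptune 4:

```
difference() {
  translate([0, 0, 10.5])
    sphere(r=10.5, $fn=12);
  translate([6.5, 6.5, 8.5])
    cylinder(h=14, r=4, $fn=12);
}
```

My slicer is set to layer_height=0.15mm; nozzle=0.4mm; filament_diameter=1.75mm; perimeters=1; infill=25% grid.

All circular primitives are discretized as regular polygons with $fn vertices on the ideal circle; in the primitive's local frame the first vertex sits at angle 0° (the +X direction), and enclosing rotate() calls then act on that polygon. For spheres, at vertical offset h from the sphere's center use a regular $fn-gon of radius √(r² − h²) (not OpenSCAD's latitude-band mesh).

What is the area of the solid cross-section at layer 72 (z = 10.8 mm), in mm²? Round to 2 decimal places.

299.93 mm²

At z = 10.8 mm: the r=10.5 sphere slices to a regular 12-gon of circumradius 10.496 (√(r²−h²) with h=0.3 from center) (area = (12/2)·10.496²·sin(360°/12) = 330.48 mm²); the cylinder at (6.5, 6.5): section is a regular 12-gon, circumradius r=4 (area = (12/2)·4.000²·sin(360°/12) = 48.00 mm²); Subtracting the remaining from the first: starting from the r=10.5 sphere (330.48 mm²), the r=4 cylinder at (6.5, 6.5) partially overlaps it — only the 30.55 mm² overlap (of its 48.00 mm²) is removed, clipping the outline — area = 299.93 mm². Overall, the cross-section is a single solid region. Net area = 299.93 mm².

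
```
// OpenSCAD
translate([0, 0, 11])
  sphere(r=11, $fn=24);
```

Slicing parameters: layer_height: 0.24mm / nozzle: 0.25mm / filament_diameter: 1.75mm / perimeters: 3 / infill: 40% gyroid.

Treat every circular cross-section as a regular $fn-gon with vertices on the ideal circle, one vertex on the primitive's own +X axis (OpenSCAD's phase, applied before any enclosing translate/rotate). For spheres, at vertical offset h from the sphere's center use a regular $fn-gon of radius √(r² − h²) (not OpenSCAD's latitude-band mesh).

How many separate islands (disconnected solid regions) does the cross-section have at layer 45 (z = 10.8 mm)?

1

At z = 10.8 mm: the r=11 sphere contributes a regular 24-gon of circumradius √(11²−0.2²) = 10.998. Overall, the cross-section is a single solid region. Island count = 1.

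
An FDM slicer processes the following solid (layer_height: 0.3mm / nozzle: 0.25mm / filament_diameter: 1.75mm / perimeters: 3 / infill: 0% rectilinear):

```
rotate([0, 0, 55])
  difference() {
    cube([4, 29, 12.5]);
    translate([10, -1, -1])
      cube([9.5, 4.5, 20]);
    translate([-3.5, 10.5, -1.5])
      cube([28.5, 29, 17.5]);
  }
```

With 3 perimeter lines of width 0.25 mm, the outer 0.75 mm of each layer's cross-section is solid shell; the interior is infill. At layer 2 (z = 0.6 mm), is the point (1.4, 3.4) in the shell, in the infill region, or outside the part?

At z = 0.6 mm: the cube is present — its section is the full 4×29 rectangle; the 9.5×4.5 cube at (10, -1) contributes its full rectangle; the 28.5×29 cube at (-3.5, 10.5) contributes its full rectangle; After the difference (first − rest): starting from the 4×29 cube, the 9.5×4.5 cube at (10, -1) misses the remaining region (no effect); the 28.5×29 cube at (-3.5, 10.5) partially overlaps it — only the 74.00 mm² overlap (of its 826.50 mm²) is removed, clipping the outline — 1 connected region; (whole slice rotated 55° about Z — lengths, areas and connectivity unchanged). Overall, the cross-section is a single solid region. Undo the 55° rotation: the query point maps to (3.588, 0.803) in the un-rotated model frame. The nearest boundary edge runs (4.00, 10.50)→(4.00, 0.00); distance from the point to it = 0.41 mm. The point is inside the cross-section, 0.41 mm from the nearest boundary — within the 0.75 mm shell band (3 × 0.25).

shell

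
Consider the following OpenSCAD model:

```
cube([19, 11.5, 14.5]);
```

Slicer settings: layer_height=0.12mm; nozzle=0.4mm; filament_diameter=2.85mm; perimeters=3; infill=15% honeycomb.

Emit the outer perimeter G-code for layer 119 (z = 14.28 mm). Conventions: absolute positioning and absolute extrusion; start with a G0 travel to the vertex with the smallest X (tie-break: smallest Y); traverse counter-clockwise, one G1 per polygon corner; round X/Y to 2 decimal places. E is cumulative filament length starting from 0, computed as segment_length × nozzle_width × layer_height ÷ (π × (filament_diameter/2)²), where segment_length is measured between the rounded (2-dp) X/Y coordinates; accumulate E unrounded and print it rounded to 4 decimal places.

At z = 14.28 mm: the cube is present — its section is the full 19×11.5 rectangle. The outline is a single polygon with 4 vertices. Extrusion per mm of travel: 0.4 × 0.12 / (π × 1.425²) = 0.007524. Accumulating E over each segment gives final E = 0.4590.

G0 X0.00 Y0.00 Z14.28
G1 X19.00 Y0.00 E0.1430
G1 X19.00 Y11.50 E0.2295
G1 X0.00 Y11.50 E0.3724
G1 X0.00 Y0.00 E0.4590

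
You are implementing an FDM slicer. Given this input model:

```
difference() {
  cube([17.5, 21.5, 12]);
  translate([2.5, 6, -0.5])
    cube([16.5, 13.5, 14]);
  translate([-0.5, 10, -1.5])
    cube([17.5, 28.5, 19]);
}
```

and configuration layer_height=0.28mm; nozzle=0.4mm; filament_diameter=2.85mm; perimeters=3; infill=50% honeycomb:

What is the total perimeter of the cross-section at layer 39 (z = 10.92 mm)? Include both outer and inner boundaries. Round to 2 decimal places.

At z = 10.92 mm: the 17.5×21.5 cube contributes its full rectangle (perimeter 78.00 mm); the 16.5×13.5 cube at (2.5, 6) contributes its full rectangle (perimeter 60.00 mm); the cube at (-0.5, 10) is present — its section is the full 17.5×28.5 rectangle (perimeter 92.00 mm); Taking the first minus the rest: starting from the 17.5×21.5 cube, the 16.5×13.5 cube at (2.5, 6) partially overlaps it — only the 202.50 mm² overlap (of its 222.75 mm²) is removed, clipping the outline; the 17.5×28.5 cube at (-0.5, 10) partially overlaps it — only the 57.75 mm² overlap (of its 498.75 mm²) is removed, clipping the outline — boundary = 60.00 mm. Overall, the cross-section has 2 separate islands. Total boundary length (outer) = 60.00 mm.

60.00 mm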